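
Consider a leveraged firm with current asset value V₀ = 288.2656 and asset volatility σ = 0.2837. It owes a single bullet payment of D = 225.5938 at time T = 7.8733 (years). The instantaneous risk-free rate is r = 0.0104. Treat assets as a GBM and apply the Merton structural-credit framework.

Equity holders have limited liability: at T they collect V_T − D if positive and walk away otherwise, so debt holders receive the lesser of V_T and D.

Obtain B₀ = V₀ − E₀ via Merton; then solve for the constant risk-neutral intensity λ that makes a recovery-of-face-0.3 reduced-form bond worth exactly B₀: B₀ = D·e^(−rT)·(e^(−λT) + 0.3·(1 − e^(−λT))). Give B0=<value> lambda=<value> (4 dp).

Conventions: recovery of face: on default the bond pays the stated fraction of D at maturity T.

Equity is a call on the firm's assets struck at D = 225.5938:
d₁ = [ln(V₀/D) + (r + σ²/2)T] / (σ√T)
   = [ln(288.2656/225.5938) + (0.0104 + 0.5·0.2837²)·7.8733] / (0.2837·√7.8733)
   = [0.245146 + 0.398726] / 0.796045 = 0.808839
d₂ = d₁ − σ√T = 0.808839 − 0.796045 = 0.012794
N(d₁) = 0.790696,  N(d₂) = 0.505104,  e^(−rT) = 0.921380
E₀ = V₀·N(d₁) − D·e^(−rT)·N(d₂)
   = 288.2656·0.790696 − 225.5938·0.921380·0.505104 = 122.940768
B₀ = V₀ − E₀ = 288.2656 − 122.940768 = 165.324832
e^(−λT) = (B₀·e^(rT)/D − 0.3)/(1 − 0.3) = (165.3248·1.085328/225.5938 − 0.3)/0.7 = 0.70767844
λ = −ln(0.70767844)/7.8733 = 0.043916

B0=165.3248 lambda=0.0439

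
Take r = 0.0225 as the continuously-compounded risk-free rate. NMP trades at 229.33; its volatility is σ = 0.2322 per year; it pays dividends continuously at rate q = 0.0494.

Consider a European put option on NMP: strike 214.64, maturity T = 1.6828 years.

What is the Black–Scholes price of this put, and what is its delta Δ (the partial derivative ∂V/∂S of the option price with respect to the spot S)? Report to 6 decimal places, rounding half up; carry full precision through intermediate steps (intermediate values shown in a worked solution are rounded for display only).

price = 22.876698
Δ = -0.379960

σ√T = 0.2322·√1.6828 = 0.301216
d₁ = (ln(S/K) + (r−q+σ²/2)T) / (σ√T) = (ln(229.33/214.64) + (0.0225−0.0494+0.2322²/2)·1.6828) / 0.301216 = (0.066200 + 0.000098) / 0.301216 = 0.220101
d₂ = d₁ − σ√T = 0.220101 − 0.301216 = -0.081115
e^{−rT} = 0.962845
e^{−qT} = 0.920231
N(−d₁) = 0.412896,  N(−d₂) = 0.532325
Put price V = K·e^{−rT}·N(−d₂) − S·e^{−qT}·N(−d₁) = 110.012899 − 87.136201 = 22.876698
Δ = −e^{−qT}·N(−d₁) = -0.379960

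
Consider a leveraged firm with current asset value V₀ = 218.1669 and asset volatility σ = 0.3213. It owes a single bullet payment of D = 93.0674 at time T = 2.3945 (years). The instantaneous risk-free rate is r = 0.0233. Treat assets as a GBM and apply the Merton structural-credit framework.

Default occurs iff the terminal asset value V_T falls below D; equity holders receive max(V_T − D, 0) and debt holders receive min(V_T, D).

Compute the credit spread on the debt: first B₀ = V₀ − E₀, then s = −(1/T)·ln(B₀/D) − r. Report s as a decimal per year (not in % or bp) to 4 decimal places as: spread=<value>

Equity is a call on the firm's assets struck at D = 93.0674:
d₁ = [ln(V₀/D) + (r + σ²/2)T] / (σ√T)
   = [ln(218.1669/93.0674) + (0.0233 + 0.5·0.3213²)·2.3945] / (0.3213·√2.3945)
   = [0.851936 + 0.179388] / 0.497185 = 2.074327
d₂ = d₁ − σ√T = 2.074327 − 0.497185 = 1.577142
N(d₁) = 0.980976,  N(d₂) = 0.942619,  e^(−rT) = 0.945736
E₀ = V₀·N(d₁) − D·e^(−rT)·N(d₂)
   = 218.1669·0.980976 − 93.0674·0.945736·0.942619 = 131.049755
B₀ = V₀ − E₀ = 218.1669 − 131.049755 = 87.117145
spread = −(1/T)·ln(B₀/D) − r = −(1/2.3945)·ln(87.117145/93.0674) − 0.0233 = 0.00429250

spread=0.0043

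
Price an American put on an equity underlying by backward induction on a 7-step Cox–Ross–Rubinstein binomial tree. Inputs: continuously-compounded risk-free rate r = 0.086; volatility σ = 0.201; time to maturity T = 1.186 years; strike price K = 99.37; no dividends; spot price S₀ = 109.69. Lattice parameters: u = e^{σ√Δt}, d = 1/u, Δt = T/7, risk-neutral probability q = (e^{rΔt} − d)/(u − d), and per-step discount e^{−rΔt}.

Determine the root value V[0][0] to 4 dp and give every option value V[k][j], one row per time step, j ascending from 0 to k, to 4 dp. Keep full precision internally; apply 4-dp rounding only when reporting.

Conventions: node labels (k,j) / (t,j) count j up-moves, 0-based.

Δt=0.16943  u=1.08625  d=0.92060  q=0.56793  discount=0.98553
step 7 (expiry): payoffs max(K−S,0) = 37.9022 26.8412 13.7899 0.0000 0.0000 0.0000 0.0000 0.0000
k=6: (k=6,j=0): S=66.7696, K−S=32.6004, hold=31.1630 ⇒ V=32.6004 exercise | (k=6,j=1): S=78.7846, K−S=20.5854, hold=19.1479 ⇒ V=20.5854 exercise | (k=6,j=2): S=92.9618, K−S=6.4082, hold=5.8720 ⇒ V=6.4082 exercise | (k=6,j=3): S=109.6900, K−S=0.0000, hold=0.0000 ⇒ V=0.0000 continue | (k=6,j=4): S=129.4285, K−S=0.0000, hold=0.0000 ⇒ V=0.0000 continue | (k=6,j=5): S=152.7188, K−S=0.0000, hold=0.0000 ⇒ V=0.0000 continue | (k=6,j=6): S=180.2002, K−S=0.0000, hold=0.0000 ⇒ V=0.0000 continue
k=5: (k=5,j=0): S=72.5288, K−S=26.8412, hold=25.4038 ⇒ V=26.8412 exercise | (k=5,j=1): S=85.5801, K−S=13.7899, hold=12.3525 ⇒ V=13.7899 exercise | (k=5,j=2): S=100.9801, K−S=0.0000, hold=2.7288 ⇒ V=2.7288 continue | (k=5,j=3): S=119.1512, K−S=0.0000, hold=0.0000 ⇒ V=0.0000 continue | (k=5,j=4): S=140.5922, K−S=0.0000, hold=0.0000 ⇒ V=0.0000 continue | (k=5,j=5): S=165.8914, K−S=0.0000, hold=0.0000 ⇒ V=0.0000 continue
k=4: (k=4,j=0): S=78.7846, K−S=20.5854, hold=19.1479 ⇒ V=20.5854 exercise | (k=4,j=1): S=92.9618, K−S=6.4082, hold=7.3993 ⇒ V=7.3993 continue | (k=4,j=2): S=109.6900, K−S=0.0000, hold=1.1620 ⇒ V=1.1620 continue | (k=4,j=3): S=129.4285, K−S=0.0000, hold=0.0000 ⇒ V=0.0000 continue | (k=4,j=4): S=152.7188, K−S=0.0000, hold=0.0000 ⇒ V=0.0000 continue
k=3: (k=3,j=0): S=85.5801, K−S=13.7899, hold=12.9072 ⇒ V=13.7899 exercise | (k=3,j=1): S=100.9801, K−S=0.0000, hold=3.8012 ⇒ V=3.8012 continue | (k=3,j=2): S=119.1512, K−S=0.0000, hold=0.4948 ⇒ V=0.4948 continue | (k=3,j=3): S=140.5922, K−S=0.0000, hold=0.0000 ⇒ V=0.0000 continue
k=2: (k=2,j=0): S=92.9618, K−S=6.4082, hold=7.9996 ⇒ V=7.9996 continue | (k=2,j=1): S=109.6900, K−S=0.0000, hold=1.8956 ⇒ V=1.8956 continue | (k=2,j=2): S=129.4285, K−S=0.0000, hold=0.2107 ⇒ V=0.2107 continue
k=1: (k=1,j=0): S=100.9801, K−S=0.0000, hold=4.4674 ⇒ V=4.4674 continue | (k=1,j=1): S=119.1512, K−S=0.0000, hold=0.9251 ⇒ V=0.9251 continue
k=0: (k=0,j=0): S=109.6900, K−S=0.0000, hold=2.4201 ⇒ V=2.4201 continue

price = 2.4201
tree:
2.4201
4.4674 0.9251
7.9996 1.8956 0.2107
13.7899 3.8012 0.4948 0.0000
20.5854 7.3993 1.1620 0.0000 0.0000
26.8412 13.7899 2.7288 0.0000 0.0000 0.0000
32.6004 20.5854 6.4082 0.0000 0.0000 0.0000 0.0000
37.9022 26.8412 13.7899 0.0000 0.0000 0.0000 0.0000 0.0000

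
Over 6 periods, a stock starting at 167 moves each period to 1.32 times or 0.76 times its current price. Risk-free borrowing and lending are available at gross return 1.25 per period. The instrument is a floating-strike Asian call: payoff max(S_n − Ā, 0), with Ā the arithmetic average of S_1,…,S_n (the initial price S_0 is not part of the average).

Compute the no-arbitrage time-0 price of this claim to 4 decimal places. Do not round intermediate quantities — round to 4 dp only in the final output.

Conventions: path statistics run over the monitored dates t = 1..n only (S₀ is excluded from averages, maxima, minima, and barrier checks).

price = 64.6415

No-arbitrage gives p* = (R−d)/(u−d) = 0.8750: enumerate every path, weight its payoff by its p*-probability, and discount by R^6.
Enumerate all 2^6 = 64 price paths (U = up ×1.32, D = down ×0.76); each path with k up-moves has probability p*^k·(1−p*)^(6−k).
DDDDDD: Ā=71.1545, payoff=0.0000, prob=0.000004
UDDDDD: Ā=123.5842, payoff=0.0000, prob=0.000027
DUDDDD: Ā=107.9975, payoff=0.0000, prob=0.000027
UUDDDD: Ā=187.5746, payoff=0.0000, prob=0.000187
DDUDDD: Ā=96.1517, payoff=0.0000, prob=0.000027
UDUDDD: Ā=167.0002, payoff=0.0000, prob=0.000187
DUUDDD: Ā=151.4136, payoff=0.0000, prob=0.000187
UUUDDD: Ā=262.9815, payoff=0.0000, prob=0.001308
DDDUDD: Ā=87.1488, payoff=0.0000, prob=0.000027
UDDUDD: Ā=151.3637, payoff=0.0000, prob=0.000187
DUDUDD: Ā=135.7770, payoff=0.0000, prob=0.000187
UUDUDD: Ā=235.8233, payoff=0.0000, prob=0.001308
DDUUDD: Ā=123.9312, payoff=0.0000, prob=0.000187
UDUUDD: Ā=215.2489, payoff=0.0000, prob=0.001308
DUUUDD: Ā=199.6622, payoff=0.0000, prob=0.001308
UUUUDD: Ā=346.7817, payoff=0.0000, prob=0.009159
DDDDUD: Ā=80.3066, payoff=0.0000, prob=0.000027
UDDDUD: Ā=139.4799, payoff=0.0000, prob=0.000187
DUDDUD: Ā=123.8933, payoff=0.0000, prob=0.000187
UUDDUD: Ā=215.1830, payoff=0.0000, prob=0.001308
DDUDUD: Ā=112.0474, payoff=0.0000, prob=0.000187
UDUDUD: Ā=194.6086, payoff=0.0000, prob=0.001308
DUUDUD: Ā=179.0220, payoff=0.0000, prob=0.001308
UUUDUD: Ā=310.9329, payoff=0.0000, prob=0.009159
DDDUUD: Ā=103.0445, payoff=0.0000, prob=0.000187
UDDUUD: Ā=178.9721, payoff=0.0000, prob=0.001308
DUDUUD: Ā=163.3854, payoff=5.2229, prob=0.001308
UUDUUD: Ā=283.7747, payoff=9.0714, prob=0.009159
DDUUUD: Ā=151.5395, payoff=17.0688, prob=0.001308
UDUUUD: Ā=263.2003, payoff=29.6458, prob=0.009159
DUUUUD: Ā=247.6136, payoff=45.2325, prob=0.009159
UUUUUD: Ā=430.0657, payoff=78.5616, prob=0.064114
DDDDDU: Ā=75.1066, payoff=0.0000, prob=0.000027
UDDDDU: Ā=130.4483, payoff=0.0000, prob=0.000187
DUDDDU: Ā=114.8616, payoff=0.0000, prob=0.000187
UUDDDU: Ā=199.4964, payoff=0.0000, prob=0.001308
DDUDDU: Ā=103.0157, payoff=0.0000, prob=0.000187
UDUDDU: Ā=178.9220, payoff=0.0000, prob=0.001308
DUUDDU: Ā=163.3354, payoff=5.2730, prob=0.001308
UUUDDU: Ā=283.6878, payoff=9.1583, prob=0.009159
DDDUDU: Ā=94.0129, payoff=3.0647, prob=0.000187
UDDUDU: Ā=163.2855, payoff=5.3228, prob=0.001308
DUDUDU: Ā=147.6988, payoff=20.9095, prob=0.001308
UUDUDU: Ā=256.5295, payoff=36.3165, prob=0.009159
DDUUDU: Ā=135.8530, payoff=32.7554, prob=0.001308
UDUUDU: Ā=235.9551, payoff=56.8909, prob=0.009159
DUUUDU: Ā=220.3685, payoff=72.4776, prob=0.009159
UUUUDU: Ā=382.7453, payoff=125.8821, prob=0.064114
DDDDUU: Ā=87.1707, payoff=9.9068, prob=0.000187
UDDDUU: Ā=151.4017, payoff=17.2066, prob=0.001308
DUDDUU: Ā=135.8151, payoff=32.7933, prob=0.001308
UUDDUU: Ā=235.8893, payoff=56.9567, prob=0.009159
DDUDUU: Ā=123.9692, payoff=44.6391, prob=0.001308
UDUDUU: Ā=215.3149, payoff=77.5311, prob=0.009159
DUUDUU: Ā=199.7282, payoff=93.1178, prob=0.009159
UUUDUU: Ā=346.8964, payoff=161.7309, prob=0.064114
DDDUUU: Ā=114.9663, payoff=53.6420, prob=0.001308
UDDUUU: Ā=199.6784, payoff=93.1677, prob=0.009159
DUDUUU: Ā=184.0917, payoff=108.7544, prob=0.009159
UUDUUU: Ā=319.7382, payoff=188.8892, prob=0.064114
DDUUUU: Ā=172.2458, payoff=120.6002, prob=0.009159
UDUUUU: Ā=299.1638, payoff=209.4636, prob=0.064114
DUUUUU: Ā=283.5771, payoff=225.0502, prob=0.064114
UUUUUU: Ā=492.5287, payoff=390.8767, prob=0.448795
Price = Σ prob·payoff / R^6 = 246.587699 / 3.814697 = 64.6415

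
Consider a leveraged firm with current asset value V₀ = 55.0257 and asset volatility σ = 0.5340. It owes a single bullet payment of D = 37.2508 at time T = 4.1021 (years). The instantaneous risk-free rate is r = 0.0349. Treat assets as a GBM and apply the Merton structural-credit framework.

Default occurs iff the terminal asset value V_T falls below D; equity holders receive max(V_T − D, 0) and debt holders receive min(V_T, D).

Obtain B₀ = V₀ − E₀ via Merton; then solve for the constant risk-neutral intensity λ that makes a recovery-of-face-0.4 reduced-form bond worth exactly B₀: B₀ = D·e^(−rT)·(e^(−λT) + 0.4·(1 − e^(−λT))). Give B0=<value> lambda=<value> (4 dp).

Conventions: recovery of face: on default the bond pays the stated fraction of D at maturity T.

With assets at 55.0257 and a single debt payment of 37.2508 at 4.1021 years:
d₁ = [ln(V₀/D) + (r + σ²/2)T] / (σ√T)
   = [ln(55.0257/37.2508) + (0.0349 + 0.5·0.5340²)·4.1021] / (0.5340·√4.1021)
   = [0.390127 + 0.728033] / 1.081544 = 1.033854
d₂ = d₁ − σ√T = 1.033854 − 1.081544 = -0.047690
N(d₁) = 0.849398,  N(d₂) = 0.480982,  e^(−rT) = 0.866613
E₀ = V₀·N(d₁) − D·e^(−rT)·N(d₂)
   = 55.0257·0.849398 − 37.2508·0.866613·0.480982 = 31.211659
B₀ = V₀ − E₀ = 55.0257 − 31.211659 = 23.814041
e^(−λT) = (B₀·e^(rT)/D − 0.4)/(1 − 0.4) = (23.8140·1.153918/37.2508 − 0.4)/0.6 = 0.56281065
λ = −ln(0.56281065)/4.1021 = 0.140126

B0=23.8140 lambda=0.1401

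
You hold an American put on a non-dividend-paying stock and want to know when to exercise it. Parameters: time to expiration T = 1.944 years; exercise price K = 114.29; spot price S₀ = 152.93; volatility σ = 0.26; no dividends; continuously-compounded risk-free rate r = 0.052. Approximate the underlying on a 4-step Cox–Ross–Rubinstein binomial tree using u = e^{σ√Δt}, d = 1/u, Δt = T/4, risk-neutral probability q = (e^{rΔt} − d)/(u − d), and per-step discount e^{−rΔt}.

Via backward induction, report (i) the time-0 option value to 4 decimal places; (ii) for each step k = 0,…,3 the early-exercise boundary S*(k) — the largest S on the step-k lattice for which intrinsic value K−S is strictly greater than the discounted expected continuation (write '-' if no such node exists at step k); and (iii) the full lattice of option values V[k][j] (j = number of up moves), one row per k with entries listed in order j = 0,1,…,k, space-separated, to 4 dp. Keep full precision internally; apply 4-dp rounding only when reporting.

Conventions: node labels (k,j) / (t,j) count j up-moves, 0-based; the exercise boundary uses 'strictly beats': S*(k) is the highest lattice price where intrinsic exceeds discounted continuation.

price = 3.7328
boundary = - - - 88.7846
tree:
3.7328
7.1969 0.7809
13.6760 1.6862 0.0000
25.5054 3.6410 0.0000 0.0000
40.2239 7.8620 0.0000 0.0000 0.0000

params: Δt=0.48600 u=1.19872 d=0.83422 q=0.52503 e^(-rΔt)=0.97504
t_4 payoffs: 40.2239 7.8620 0.0000 0.0000 0.0000
t_3: node(3,0) S=88.7846 payoff=25.5054 vs cont=22.6532 → 25.5054 [stop]  node(3,1) S=127.5776 payoff=0.0000 vs cont=3.6410 → 3.6410 [wait]  node(3,2) S=183.3205 payoff=0.0000 vs cont=0.0000 → 0.0000 [wait]  node(3,3) S=263.4193 payoff=0.0000 vs cont=0.0000 → 0.0000 [wait]  ⇒ S*(3)=88.7846
t_2: node(2,0) S=106.4280 payoff=7.8620 vs cont=13.6760 → 13.6760 [wait]  node(2,1) S=152.9300 payoff=0.0000 vs cont=1.6862 → 1.6862 [wait]  node(2,2) S=219.7502 payoff=0.0000 vs cont=0.0000 → 0.0000 [wait]  ⇒ S*(2)=-
t_1: node(1,0) S=127.5776 payoff=0.0000 vs cont=7.1969 → 7.1969 [wait]  node(1,1) S=183.3205 payoff=0.0000 vs cont=0.7809 → 0.7809 [wait]  ⇒ S*(1)=-
t_0: node(0,0) S=152.9300 payoff=0.0000 vs cont=3.7328 → 3.7328 [wait]  ⇒ S*(0)=-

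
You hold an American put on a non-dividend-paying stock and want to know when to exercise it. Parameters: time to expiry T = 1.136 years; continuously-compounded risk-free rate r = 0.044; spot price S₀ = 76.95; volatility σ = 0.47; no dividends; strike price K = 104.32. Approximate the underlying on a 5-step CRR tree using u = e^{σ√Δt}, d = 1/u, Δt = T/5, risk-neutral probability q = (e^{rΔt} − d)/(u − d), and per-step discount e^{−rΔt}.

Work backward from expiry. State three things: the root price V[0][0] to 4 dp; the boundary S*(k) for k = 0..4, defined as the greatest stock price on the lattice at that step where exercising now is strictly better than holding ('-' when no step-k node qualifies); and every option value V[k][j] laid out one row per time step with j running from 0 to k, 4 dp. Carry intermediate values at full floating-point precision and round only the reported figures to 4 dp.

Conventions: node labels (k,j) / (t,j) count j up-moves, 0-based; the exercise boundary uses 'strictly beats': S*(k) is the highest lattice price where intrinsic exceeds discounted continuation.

params: Δt=0.22720 u=1.25111 d=0.79929 q=0.46646 e^(-rΔt)=0.99005
t_5 payoffs: 79.2163 65.0260 42.8144 8.0474 0.0000 0.0000
t_4: node(4,0) S=31.4074 payoff=72.9126 vs cont=71.8749 → 72.9126 [stop]  node(4,1) S=49.1610 payoff=55.1590 vs cont=54.1214 → 55.1590 [stop]  node(4,2) S=76.9500 payoff=27.3700 vs cont=26.3323 → 27.3700 [stop]  node(4,3) S=120.4472 payoff=0.0000 vs cont=4.2509 → 4.2509 [wait]  node(4,4) S=188.5319 payoff=0.0000 vs cont=0.0000 → 0.0000 [wait]  ⇒ S*(4)=76.9500
t_3: node(3,0) S=39.2940 payoff=65.0260 vs cont=63.9883 → 65.0260 [stop]  node(3,1) S=61.5056 payoff=42.8144 vs cont=41.7767 → 42.8144 [stop]  node(3,2) S=96.2726 payoff=8.0474 vs cont=16.4208 → 16.4208 [wait]  node(3,3) S=150.6922 payoff=0.0000 vs cont=2.2454 → 2.2454 [wait]  ⇒ S*(3)=61.5056
t_2: node(2,0) S=49.1610 payoff=55.1590 vs cont=54.1214 → 55.1590 [stop]  node(2,1) S=76.9500 payoff=27.3700 vs cont=30.1994 → 30.1994 [wait]  node(2,2) S=120.4472 payoff=0.0000 vs cont=9.7110 → 9.7110 [wait]  ⇒ S*(2)=49.1610
t_1: node(1,0) S=61.5056 payoff=42.8144 vs cont=43.0834 → 43.0834 [wait]  node(1,1) S=96.2726 payoff=8.0474 vs cont=20.4369 → 20.4369 [wait]  ⇒ S*(1)=-
t_0: node(0,0) S=76.9500 payoff=27.3700 vs cont=32.1962 → 32.1962 [wait]  ⇒ S*(0)=-

price = 32.1962
boundary = - - 49.1610 61.5056 76.9500
tree:
32.1962
43.0834 20.4369
55.1590 30.1994 9.7110
65.0260 42.8144 16.4208 2.2454
72.9126 55.1590 27.3700 4.2509 0.0000
79.2163 65.0260 42.8144 8.0474 0.0000 0.0000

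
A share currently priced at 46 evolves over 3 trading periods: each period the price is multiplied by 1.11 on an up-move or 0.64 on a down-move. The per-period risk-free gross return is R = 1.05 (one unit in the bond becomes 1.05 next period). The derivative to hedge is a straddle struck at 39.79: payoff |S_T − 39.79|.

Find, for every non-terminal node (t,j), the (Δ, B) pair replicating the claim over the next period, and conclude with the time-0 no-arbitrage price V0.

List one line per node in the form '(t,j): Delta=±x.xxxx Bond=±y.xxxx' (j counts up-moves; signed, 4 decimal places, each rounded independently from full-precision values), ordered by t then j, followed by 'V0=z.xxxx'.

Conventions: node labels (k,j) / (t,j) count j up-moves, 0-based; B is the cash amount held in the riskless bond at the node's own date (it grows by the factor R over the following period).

(0,0): Delta=0.4763 Bond=-7.0206
(1,0): Delta=-1.0000 Bond=36.0907
(1,1): Delta=0.6009 Bond=-13.7319
(2,0): Delta=-1.0000 Bond=37.8952
(2,1): Delta=-1.0000 Bond=37.8952
(2,2): Delta=0.7359 Bond=-22.0742
V0=14.8893

No-arbitrage ⇒ martingale measure with p* = (R−d)/(u−d) = 0.8723.
At maturity the claim pays: V(3,0)=27.7314, V(3,1)=18.8758, V(3,2)=3.5170, V(3,3)=23.1210
(2,0): S=18.8416. Δ = (V_up−V_dn)/(S_up−S_dn) = (18.8758−27.7314)/(20.9142−12.0586) = -1.0000. V = [p*·18.8758 + (1−p*)·27.7314]/1.05 = 19.0536. B = V − Δ·S = 37.8952.
(2,1): S=32.6784. Δ = (V_up−V_dn)/(S_up−S_dn) = (3.5170−18.8758)/(36.2730−20.9142) = -1.0000. V = [p*·3.5170 + (1−p*)·18.8758]/1.05 = 5.2168. B = V − Δ·S = 37.8952.
(2,2): S=56.6766. Δ = (V_up−V_dn)/(S_up−S_dn) = (23.1210−3.5170)/(62.9110−36.2730) = 0.7359. V = [p*·23.1210 + (1−p*)·3.5170]/1.05 = 19.6366. B = V − Δ·S = -22.0742.
(1,0): S=29.4400. Δ = (V_up−V_dn)/(S_up−S_dn) = (5.2168−19.0536)/(32.6784−18.8416) = -1.0000. V = [p*·5.2168 + (1−p*)·19.0536]/1.05 = 6.6507. B = V − Δ·S = 36.0907.
(1,1): S=51.0600. Δ = (V_up−V_dn)/(S_up−S_dn) = (19.6366−5.2168)/(56.6766−32.6784) = 0.6009. V = [p*·19.6366 + (1−p*)·5.2168]/1.05 = 16.9483. B = V − Δ·S = -13.7319.
(0,0): S=46.0000. Δ = (V_up−V_dn)/(S_up−S_dn) = (16.9483−6.6507)/(51.0600−29.4400) = 0.4763. V = [p*·16.9483 + (1−p*)·6.6507]/1.05 = 14.8893. B = V − Δ·S = -7.0206.
Check: Δ(0,0)·S0 + B(0,0) = 14.8893 = V0.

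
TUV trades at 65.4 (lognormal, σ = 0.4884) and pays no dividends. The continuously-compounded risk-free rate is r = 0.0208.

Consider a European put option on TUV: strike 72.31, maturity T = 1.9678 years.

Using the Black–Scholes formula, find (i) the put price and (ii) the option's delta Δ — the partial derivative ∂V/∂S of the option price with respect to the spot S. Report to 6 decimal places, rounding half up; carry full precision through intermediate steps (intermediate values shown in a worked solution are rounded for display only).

price = 20.139801
Δ = -0.399092

σ√T = 0.4884·√1.9678 = 0.685119
d₁ = (ln(S/K) + (r+σ²/2)T) / (σ√T) = (ln(65.4/72.31) + (0.0208+0.4884²/2)·1.9678) / 0.685119 = (-0.100440 + 0.275624) / 0.685119 = 0.255699
d₂ = d₁ − σ√T = 0.255699 − 0.685119 = -0.429420
e^{−rT} = 0.959896
N(−d₁) = 0.399092,  N(−d₂) = 0.666191
Put price V = K·e^{−rT}·N(−d₂) − S·N(−d₁) = 46.240396 − 26.100596 = 20.139801
Δ = −N(−d₁) = -0.399092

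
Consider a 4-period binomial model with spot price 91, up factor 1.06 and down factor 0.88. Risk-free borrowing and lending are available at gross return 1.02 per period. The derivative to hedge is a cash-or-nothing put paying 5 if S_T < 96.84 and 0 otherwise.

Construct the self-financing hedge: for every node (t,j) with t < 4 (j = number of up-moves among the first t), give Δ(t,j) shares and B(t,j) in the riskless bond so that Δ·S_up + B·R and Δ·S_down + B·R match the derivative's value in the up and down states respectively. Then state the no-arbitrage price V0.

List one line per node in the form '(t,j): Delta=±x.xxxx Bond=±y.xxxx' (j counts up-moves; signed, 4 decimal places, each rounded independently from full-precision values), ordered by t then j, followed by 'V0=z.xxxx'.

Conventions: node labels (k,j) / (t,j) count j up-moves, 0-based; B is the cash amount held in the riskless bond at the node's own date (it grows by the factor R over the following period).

(0,0): Delta=-0.1353 Bond=15.2446
(1,0): Delta=0.0000 Bond=4.7116
(1,1): Delta=-0.1674 Bond=18.6461
(2,0): Delta=0.0000 Bond=4.8058
(2,1): Delta=0.0000 Bond=4.8058
(2,2): Delta=-0.2072 Bond=23.0799
(3,0): Delta=0.0000 Bond=4.9020
(3,1): Delta=0.0000 Bond=4.9020
(3,2): Delta=0.0000 Bond=4.9020
(3,3): Delta=-0.2563 Bond=28.8671
V0=2.9288

Since d<R<u, set p* = (R−d)/(u−d) = 0.7778; price each node as the discounted p*-expectation of its children.
Payoffs at expiry: V(4,0)=5.0000, V(4,1)=5.0000, V(4,2)=5.0000, V(4,3)=5.0000, V(4,4)=0.0000
(3,0): S=62.0140. Δ = (V_up−V_dn)/(S_up−S_dn) = (5.0000−5.0000)/(65.7348−54.5723) = 0.0000. V = [p*·5.0000 + (1−p*)·5.0000]/1.02 = 4.9020. B = V − Δ·S = 4.9020.
(3,1): S=74.6986. Δ = (V_up−V_dn)/(S_up−S_dn) = (5.0000−5.0000)/(79.1805−65.7348) = 0.0000. V = [p*·5.0000 + (1−p*)·5.0000]/1.02 = 4.9020. B = V − Δ·S = 4.9020.
(3,2): S=89.9779. Δ = (V_up−V_dn)/(S_up−S_dn) = (5.0000−5.0000)/(95.3766−79.1805) = 0.0000. V = [p*·5.0000 + (1−p*)·5.0000]/1.02 = 4.9020. B = V − Δ·S = 4.9020.
(3,3): S=108.3825. Δ = (V_up−V_dn)/(S_up−S_dn) = (0.0000−5.0000)/(114.8854−95.3766) = -0.2563. V = [p*·0.0000 + (1−p*)·5.0000]/1.02 = 1.0893. B = V − Δ·S = 28.8671.
(2,0): S=70.4704. Δ = (V_up−V_dn)/(S_up−S_dn) = (4.9020−4.9020)/(74.6986−62.0140) = 0.0000. V = [p*·4.9020 + (1−p*)·4.9020]/1.02 = 4.8058. B = V − Δ·S = 4.8058.
(2,1): S=84.8848. Δ = (V_up−V_dn)/(S_up−S_dn) = (4.9020−4.9020)/(89.9779−74.6986) = 0.0000. V = [p*·4.9020 + (1−p*)·4.9020]/1.02 = 4.8058. B = V − Δ·S = 4.8058.
(2,2): S=102.2476. Δ = (V_up−V_dn)/(S_up−S_dn) = (1.0893−4.9020)/(108.3825−89.9779) = -0.2072. V = [p*·1.0893 + (1−p*)·4.9020]/1.02 = 1.8986. B = V − Δ·S = 23.0799.
(1,0): S=80.0800. Δ = (V_up−V_dn)/(S_up−S_dn) = (4.8058−4.8058)/(84.8848−70.4704) = 0.0000. V = [p*·4.8058 + (1−p*)·4.8058]/1.02 = 4.7116. B = V − Δ·S = 4.7116.
(1,1): S=96.4600. Δ = (V_up−V_dn)/(S_up−S_dn) = (1.8986−4.8058)/(102.2476−84.8848) = -0.1674. V = [p*·1.8986 + (1−p*)·4.8058]/1.02 = 2.4948. B = V − Δ·S = 18.6461.
(0,0): S=91.0000. Δ = (V_up−V_dn)/(S_up−S_dn) = (2.4948−4.7116)/(96.4600−80.0800) = -0.1353. V = [p*·2.4948 + (1−p*)·4.7116]/1.02 = 2.9288. B = V − Δ·S = 15.2446.
Sanity check at the root: Δ(0,0)·S0 + B(0,0) reproduces V0 = 2.9288.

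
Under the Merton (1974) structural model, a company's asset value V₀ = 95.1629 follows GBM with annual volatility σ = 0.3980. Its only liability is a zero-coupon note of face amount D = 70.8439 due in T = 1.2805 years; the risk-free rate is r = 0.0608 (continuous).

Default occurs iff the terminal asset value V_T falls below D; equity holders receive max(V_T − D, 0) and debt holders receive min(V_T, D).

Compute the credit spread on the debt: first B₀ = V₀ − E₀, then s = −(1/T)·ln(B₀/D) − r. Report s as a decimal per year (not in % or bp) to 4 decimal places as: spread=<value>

Apply the equity-as-call identities (strike 70.8439, horizon 1.2805 years):
d₁ = [ln(V₀/D) + (r + σ²/2)T] / (σ√T)
   = [ln(95.1629/70.8439) + (0.0608 + 0.5·0.3980²)·1.2805] / (0.3980·√1.2805)
   = [0.295111 + 0.179273] / 0.450374 = 1.053312
d₂ = d₁ − σ√T = 1.053312 − 0.450374 = 0.602938
N(d₁) = 0.853901,  N(d₂) = 0.726725,  e^(−rT) = 0.925099
E₀ = V₀·N(d₁) − D·e^(−rT)·N(d₂)
   = 95.1629·0.853901 − 70.8439·0.925099·0.726725 = 33.631849
B₀ = V₀ − E₀ = 95.1629 − 33.631849 = 61.531051
spread = −(1/T)·ln(B₀/D) − r = −(1/1.2805)·ln(61.531051/70.8439) − 0.0608 = 0.04926398

spread=0.0493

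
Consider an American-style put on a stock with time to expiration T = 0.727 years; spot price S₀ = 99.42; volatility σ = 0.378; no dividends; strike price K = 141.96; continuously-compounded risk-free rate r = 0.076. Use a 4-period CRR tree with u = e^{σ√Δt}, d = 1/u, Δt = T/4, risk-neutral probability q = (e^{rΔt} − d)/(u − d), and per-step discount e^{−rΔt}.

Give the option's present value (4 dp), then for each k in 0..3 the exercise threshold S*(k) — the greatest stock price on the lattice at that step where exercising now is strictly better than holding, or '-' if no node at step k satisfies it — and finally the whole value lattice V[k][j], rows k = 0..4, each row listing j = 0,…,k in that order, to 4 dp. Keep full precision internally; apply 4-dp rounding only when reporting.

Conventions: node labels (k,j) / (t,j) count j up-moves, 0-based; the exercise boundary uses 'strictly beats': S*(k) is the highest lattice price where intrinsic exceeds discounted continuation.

price = 42.5400
boundary = 99.4200 84.6228 99.4200 116.8046
tree:
42.5400
57.3372 27.5498
69.9320 42.5400 13.4869
80.6523 57.3372 25.1554 2.3200
89.7771 69.9320 42.5400 4.7308 0.0000

Δt=0.18175  u=1.17486  d=0.85116  q=0.50277  discount=0.98628
step 4 (expiry): payoffs max(K−S,0) = 89.7771 69.9320 42.5400 4.7308 0.0000
step 3: (k=3,j=0): S=61.3077, K−S=80.6523, hold=78.7049 ⇒ V=80.6523 exercise | (k=3,j=1): S=84.6228, K−S=57.3372, hold=55.3898 ⇒ V=57.3372 exercise | (k=3,j=2): S=116.8046, K−S=25.1554, hold=23.2079 ⇒ V=25.1554 exercise | (k=3,j=3): S=161.2252, K−S=0.0000, hold=2.3200 ⇒ V=2.3200 continue  boundary S*=116.8046
step 2: (k=2,j=0): S=72.0280, K−S=69.9320, hold=67.9846 ⇒ V=69.9320 exercise | (k=2,j=1): S=99.4200, K−S=42.5400, hold=40.5926 ⇒ V=42.5400 exercise | (k=2,j=2): S=137.2292, K−S=4.7308, hold=13.4869 ⇒ V=13.4869 continue  boundary S*=99.4200
step 1: (k=1,j=0): S=84.6228, K−S=57.3372, hold=55.3898 ⇒ V=57.3372 exercise | (k=1,j=1): S=116.8046, K−S=25.1554, hold=27.5498 ⇒ V=27.5498 continue  boundary S*=84.6228
step 0: (k=0,j=0): S=99.4200, K−S=42.5400, hold=41.7799 ⇒ V=42.5400 exercise  boundary S*=99.4200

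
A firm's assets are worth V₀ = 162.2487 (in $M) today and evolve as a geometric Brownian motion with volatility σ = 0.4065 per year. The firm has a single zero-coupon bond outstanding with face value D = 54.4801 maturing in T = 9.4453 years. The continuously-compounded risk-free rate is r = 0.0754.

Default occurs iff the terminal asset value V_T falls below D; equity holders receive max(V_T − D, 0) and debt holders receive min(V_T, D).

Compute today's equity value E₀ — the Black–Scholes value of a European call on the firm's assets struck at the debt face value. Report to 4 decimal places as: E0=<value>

Apply the equity-as-call identities (strike 54.4801, horizon 9.4453 years):
d₁ = [ln(V₀/D) + (r + σ²/2)T] / (σ√T)
   = [ln(162.2487/54.4801) + (0.0754 + 0.5·0.4065²)·9.4453] / (0.4065·√9.4453)
   = [1.091295 + 1.492557] / 1.249305 = 2.068232
d₂ = d₁ − σ√T = 2.068232 − 1.249305 = 0.818927
N(d₁) = 0.980691,  N(d₂) = 0.793586,  e^(−rT) = 0.490576
E₀ = V₀·N(d₁) − D·e^(−rT)·N(d₂)
   = 162.2487·0.980691 − 54.4801·0.490576·0.793586 = 137.905955

E0=137.9060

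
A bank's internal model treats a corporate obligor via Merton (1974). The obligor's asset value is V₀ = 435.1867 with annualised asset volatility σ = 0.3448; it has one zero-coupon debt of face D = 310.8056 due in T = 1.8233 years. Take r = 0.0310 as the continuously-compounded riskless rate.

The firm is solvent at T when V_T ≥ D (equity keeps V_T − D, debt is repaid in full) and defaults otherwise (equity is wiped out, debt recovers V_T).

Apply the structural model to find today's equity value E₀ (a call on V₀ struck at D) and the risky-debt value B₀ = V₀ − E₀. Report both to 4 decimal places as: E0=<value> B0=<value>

E0=159.6545 B0=275.5322

Equity is a call on the firm's assets struck at D = 310.8056:
d₁ = [ln(V₀/D) + (r + σ²/2)T] / (σ√T)
   = [ln(435.1867/310.8056) + (0.0310 + 0.5·0.3448²)·1.8233] / (0.3448·√1.8233)
   = [0.336607 + 0.164906] / 0.465582 = 1.077174
d₂ = d₁ − σ√T = 1.077174 − 0.465582 = 0.611592
N(d₁) = 0.859299,  N(d₂) = 0.729596,  e^(−rT) = 0.945045
E₀ = V₀·N(d₁) − D·e^(−rT)·N(d₂)
   = 435.1867·0.859299 − 310.8056·0.945045·0.729596 = 159.654473
B₀ = V₀ − E₀ = 435.1867 − 159.654473 = 275.532227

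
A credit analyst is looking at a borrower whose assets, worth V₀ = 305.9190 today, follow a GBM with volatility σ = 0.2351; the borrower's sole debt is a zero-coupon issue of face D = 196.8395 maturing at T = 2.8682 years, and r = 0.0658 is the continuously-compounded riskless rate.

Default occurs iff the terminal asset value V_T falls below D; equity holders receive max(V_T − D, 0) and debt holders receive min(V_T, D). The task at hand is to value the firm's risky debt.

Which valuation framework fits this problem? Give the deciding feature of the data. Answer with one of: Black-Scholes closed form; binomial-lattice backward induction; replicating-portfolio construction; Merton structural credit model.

framework: Merton structural credit model

Key observation: a levered firm with one bullet debt due at 2.8682 years is the canonical structural-credit setup: equity is a call on the firm's assets struck at the face value.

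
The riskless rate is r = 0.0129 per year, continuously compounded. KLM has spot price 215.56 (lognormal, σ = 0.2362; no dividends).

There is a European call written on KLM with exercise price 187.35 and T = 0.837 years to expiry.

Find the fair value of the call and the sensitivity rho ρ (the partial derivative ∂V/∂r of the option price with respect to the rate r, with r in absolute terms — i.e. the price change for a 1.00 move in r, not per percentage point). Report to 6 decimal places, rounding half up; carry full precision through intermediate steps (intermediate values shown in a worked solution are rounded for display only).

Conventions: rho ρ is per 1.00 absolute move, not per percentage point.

σ√T = 0.2362·√0.837 = 0.216094
d₁ = (ln(S/K) + (r+σ²/2)T) / (σ√T) = (ln(215.56/187.35) + (0.0129+0.2362²/2)·0.837) / 0.216094 = (0.140261 + 0.034146) / 0.216094 = 0.807086
d₂ = d₁ − σ√T = 0.807086 − 0.216094 = 0.590992
e^{−rT} = 0.989261
N(d₁) = 0.790191,  N(d₂) = 0.722737
Call price V = S·N(d₁) − K·e^{−rT}·N(d₂) = 170.333675 − 133.950647 = 36.383028
ρ = K·T·e^{−rT}·N(d₂) = 112.116691

price = 36.383028
ρ = 112.116691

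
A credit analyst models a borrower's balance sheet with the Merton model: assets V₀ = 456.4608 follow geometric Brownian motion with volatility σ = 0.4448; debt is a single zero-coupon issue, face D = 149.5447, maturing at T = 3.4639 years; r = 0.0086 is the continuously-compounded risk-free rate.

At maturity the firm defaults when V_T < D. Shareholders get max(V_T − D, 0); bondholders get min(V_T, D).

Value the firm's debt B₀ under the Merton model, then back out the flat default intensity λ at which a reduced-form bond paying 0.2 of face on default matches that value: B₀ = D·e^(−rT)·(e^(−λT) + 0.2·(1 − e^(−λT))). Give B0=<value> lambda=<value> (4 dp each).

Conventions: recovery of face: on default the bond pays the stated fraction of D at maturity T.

B0=137.5350 lambda=0.0196

With assets at 456.4608 and a single debt payment of 149.5447 at 3.4639 years:
d₁ = [ln(V₀/D) + (r + σ²/2)T] / (σ√T)
   = [ln(456.4608/149.5447) + (0.0086 + 0.5·0.4448²)·3.4639] / (0.4448·√3.4639)
   = [1.115907 + 0.372451] / 0.827842 = 1.797877
d₂ = d₁ − σ√T = 1.797877 − 0.827842 = 0.970035
N(d₁) = 0.963902,  N(d₂) = 0.833986,  e^(−rT) = 0.970650
E₀ = V₀·N(d₁) − D·e^(−rT)·N(d₂)
   = 456.4608·0.963902 − 149.5447·0.970650·0.833986 = 318.925757
B₀ = V₀ − E₀ = 456.4608 − 318.925757 = 137.535043
e^(−λT) = (B₀·e^(rT)/D − 0.2)/(1 − 0.2) = (137.5350·1.030238/149.5447 − 0.2)/0.8 = 0.93437615
λ = −ln(0.93437615)/3.4639 = 0.019595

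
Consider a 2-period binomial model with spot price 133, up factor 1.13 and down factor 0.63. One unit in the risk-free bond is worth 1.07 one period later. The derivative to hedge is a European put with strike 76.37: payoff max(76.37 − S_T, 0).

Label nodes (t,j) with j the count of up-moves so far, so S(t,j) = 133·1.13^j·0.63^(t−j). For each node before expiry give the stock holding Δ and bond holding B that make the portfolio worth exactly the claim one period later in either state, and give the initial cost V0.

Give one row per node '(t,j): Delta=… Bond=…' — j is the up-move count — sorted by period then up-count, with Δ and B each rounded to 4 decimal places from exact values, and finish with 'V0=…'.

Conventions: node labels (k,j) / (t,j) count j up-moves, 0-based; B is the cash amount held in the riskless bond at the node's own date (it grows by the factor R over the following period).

(0,0): Delta=-0.0398 Bond=5.5861
(1,0): Delta=-0.5629 Bond=49.8093
(1,1): Delta=0.0000 Bond=0.0000
V0=0.2966

Under the risk-neutral measure, an up-move has probability p* = (R−d)/(u−d) = 0.8800 and values discount at R = 1.07.
Payoffs at expiry: V(2,0)=23.5823, V(2,1)=0.0000, V(2,2)=0.0000
Node (1,0) S=83.7900: V=(p*·0.0000+(1−p*)·23.5823)/1.07=2.6447; Δ=(0.0000−23.5823)/(94.6827−52.7877)=-0.5629; B=V−Δ·S=49.8093
Node (1,1) S=150.2900: V=(p*·0.0000+(1−p*)·0.0000)/1.07=0.0000; Δ=(0.0000−0.0000)/(169.8277−94.6827)=0.0000; B=V−Δ·S=0.0000
Node (0,0) S=133.0000: V=(p*·0.0000+(1−p*)·2.6447)/1.07=0.2966; Δ=(0.0000−2.6447)/(150.2900−83.7900)=-0.0398; B=V−Δ·S=5.5861
Sanity check at the root: Δ(0,0)·S0 + B(0,0) reproduces V0 = 0.2966.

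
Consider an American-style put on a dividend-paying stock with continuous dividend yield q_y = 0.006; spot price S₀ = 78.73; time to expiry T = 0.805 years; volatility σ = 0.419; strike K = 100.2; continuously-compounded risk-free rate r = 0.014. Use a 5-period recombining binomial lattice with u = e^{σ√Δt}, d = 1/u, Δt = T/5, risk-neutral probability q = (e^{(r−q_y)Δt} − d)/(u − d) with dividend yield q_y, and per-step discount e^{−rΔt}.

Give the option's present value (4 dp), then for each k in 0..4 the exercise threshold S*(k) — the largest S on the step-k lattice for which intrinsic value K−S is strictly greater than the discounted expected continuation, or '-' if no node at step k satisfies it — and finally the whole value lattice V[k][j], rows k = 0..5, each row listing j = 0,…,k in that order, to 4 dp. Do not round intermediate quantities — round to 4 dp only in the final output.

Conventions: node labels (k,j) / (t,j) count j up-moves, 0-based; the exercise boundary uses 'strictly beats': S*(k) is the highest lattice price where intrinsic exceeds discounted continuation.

price = 26.3508
boundary = - - 56.2484 66.5465 78.7300
tree:
26.3508
34.7436 16.7015
43.9516 24.1856 8.0638
52.6560 33.6535 13.2732 2.0340
60.0134 43.9516 21.4700 3.7884 0.0000
66.2323 52.6560 33.6535 7.0560 0.0000 0.0000

Δt=0.16100  u=1.18308  d=0.84525  q=0.46188  discount=0.99775
step 5 (expiry): payoffs max(K−S,0) = 66.2323 52.6560 33.6535 7.0560 0.0000 0.0000
step 4: (k=4,j=0): S=40.1866, K−S=60.0134, hold=59.8266 ⇒ V=60.0134 exercise | (k=4,j=1): S=56.2484, K−S=43.9516, hold=43.7803 ⇒ V=43.9516 exercise | (k=4,j=2): S=78.7300, K−S=21.4700, hold=21.3204 ⇒ V=21.4700 exercise | (k=4,j=3): S=110.1971, K−S=0.0000, hold=3.7884 ⇒ V=3.7884 continue | (k=4,j=4): S=154.2410, K−S=0.0000, hold=0.0000 ⇒ V=0.0000 continue  boundary S*=78.7300
step 3: (k=3,j=0): S=47.5440, K−S=52.6560, hold=52.4763 ⇒ V=52.6560 exercise | (k=3,j=1): S=66.5465, K−S=33.6535, hold=33.4921 ⇒ V=33.6535 exercise | (k=3,j=2): S=93.1440, K−S=7.0560, hold=13.2732 ⇒ V=13.2732 continue | (k=3,j=3): S=130.3722, K−S=0.0000, hold=2.0340 ⇒ V=2.0340 continue  boundary S*=66.5465
step 2: (k=2,j=0): S=56.2484, K−S=43.9516, hold=43.7803 ⇒ V=43.9516 exercise | (k=2,j=1): S=78.7300, K−S=21.4700, hold=24.1856 ⇒ V=24.1856 continue | (k=2,j=2): S=110.1971, K−S=0.0000, hold=8.0638 ⇒ V=8.0638 continue  boundary S*=56.2484
step 1: (k=1,j=0): S=66.5465, K−S=33.6535, hold=34.7436 ⇒ V=34.7436 continue | (k=1,j=1): S=93.1440, K−S=7.0560, hold=16.7015 ⇒ V=16.7015 continue  boundary S*=-
step 0: (k=0,j=0): S=78.7300, K−S=21.4700, hold=26.3508 ⇒ V=26.3508 continue  boundary S*=-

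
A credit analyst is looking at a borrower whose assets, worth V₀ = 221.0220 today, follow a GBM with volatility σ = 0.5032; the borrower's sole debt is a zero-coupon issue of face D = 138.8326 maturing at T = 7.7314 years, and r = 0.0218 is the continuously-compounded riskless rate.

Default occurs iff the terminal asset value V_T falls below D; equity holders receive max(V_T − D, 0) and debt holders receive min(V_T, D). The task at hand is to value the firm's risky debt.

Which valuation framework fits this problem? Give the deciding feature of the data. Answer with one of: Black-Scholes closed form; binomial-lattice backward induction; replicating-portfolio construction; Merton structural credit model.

Key observation: a levered firm with one bullet debt due at 7.7314 years is the canonical structural-credit setup: equity is a call on the firm's assets struck at the face value.

framework: Merton structural credit model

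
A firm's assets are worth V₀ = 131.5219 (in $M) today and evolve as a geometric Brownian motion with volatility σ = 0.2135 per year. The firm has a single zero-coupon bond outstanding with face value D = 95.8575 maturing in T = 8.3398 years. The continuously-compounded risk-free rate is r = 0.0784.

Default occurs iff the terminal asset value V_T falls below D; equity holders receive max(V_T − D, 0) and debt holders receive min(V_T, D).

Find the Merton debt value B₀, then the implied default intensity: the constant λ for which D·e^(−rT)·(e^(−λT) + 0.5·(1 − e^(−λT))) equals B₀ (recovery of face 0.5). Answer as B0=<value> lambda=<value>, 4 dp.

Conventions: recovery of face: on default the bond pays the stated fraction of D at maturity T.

Apply the equity-as-call identities (strike 95.8575, horizon 8.3398 years):
d₁ = [ln(V₀/D) + (r + σ²/2)T] / (σ√T)
   = [ln(131.5219/95.8575) + (0.0784 + 0.5·0.2135²)·8.3398] / (0.2135·√8.3398)
   = [0.316311 + 0.843914] / 0.616560 = 1.881769
d₂ = d₁ − σ√T = 1.881769 − 0.616560 = 1.265208
N(d₁) = 0.970066,  N(d₂) = 0.897102,  e^(−rT) = 0.520045
E₀ = V₀·N(d₁) − D·e^(−rT)·N(d₂)
   = 131.5219·0.970066 − 95.8575·0.520045·0.897102 = 82.864270
B₀ = V₀ − E₀ = 131.5219 − 82.864270 = 48.657630
e^(−λT) = (B₀·e^(rT)/D − 0.5)/(1 − 0.5) = (48.6576·1.922911/95.8575 − 0.5)/0.5 = 0.95215287
λ = −ln(0.95215287)/8.3398 = 0.005879

B0=48.6576 lambda=0.0059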